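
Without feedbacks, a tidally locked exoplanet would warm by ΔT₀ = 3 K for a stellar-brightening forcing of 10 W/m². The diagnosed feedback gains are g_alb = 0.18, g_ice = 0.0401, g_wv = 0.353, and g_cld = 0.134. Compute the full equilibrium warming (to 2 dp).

10.24 K

Total gain g = 0.18 + 0.0401 + 0.353 + 0.134 = 0.7071.
Amplification A = 1/(1 − 0.7071) = 3.414.
ΔT = 3 × 3.414 = 10.24 K.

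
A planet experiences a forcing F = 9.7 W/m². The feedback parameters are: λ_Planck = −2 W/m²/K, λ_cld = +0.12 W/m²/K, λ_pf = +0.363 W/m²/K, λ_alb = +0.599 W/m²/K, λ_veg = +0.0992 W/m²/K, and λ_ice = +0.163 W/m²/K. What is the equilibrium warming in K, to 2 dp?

Net feedback parameter λ = (−2) + (+0.12) + (+0.363) + (+0.599) + (+0.0992) + (+0.163) = -0.6558 W/m²/K.
ΔT = −F/λ = −9.7/(-0.6558) = 14.79 K.

14.79 K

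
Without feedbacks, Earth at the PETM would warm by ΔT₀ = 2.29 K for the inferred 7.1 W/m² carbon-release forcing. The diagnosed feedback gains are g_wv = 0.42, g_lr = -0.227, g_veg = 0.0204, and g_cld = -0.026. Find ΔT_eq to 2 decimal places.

Total gain g = 0.42 − 0.227 + 0.0204 − 0.026 = 0.1874.
Amplification A = 1/(1 − 0.1874) = 1.231.
ΔT = 2.29 × 1.231 = 2.82 K.

2.82 K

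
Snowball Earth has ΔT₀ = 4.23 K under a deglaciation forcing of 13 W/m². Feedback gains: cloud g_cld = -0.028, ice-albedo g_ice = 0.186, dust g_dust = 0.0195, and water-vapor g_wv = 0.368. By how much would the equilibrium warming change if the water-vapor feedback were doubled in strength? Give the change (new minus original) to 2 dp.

39.59 K

Original: g = 0.5455, ΔT = 4.23/(1−0.5455) = 9.3069 K.
With doubled water-vapor: g' = 0.9135, ΔT' = 4.23/(1−0.9135) = 48.9017 K.
Change = 48.9017 − 9.3069 = 39.59 K.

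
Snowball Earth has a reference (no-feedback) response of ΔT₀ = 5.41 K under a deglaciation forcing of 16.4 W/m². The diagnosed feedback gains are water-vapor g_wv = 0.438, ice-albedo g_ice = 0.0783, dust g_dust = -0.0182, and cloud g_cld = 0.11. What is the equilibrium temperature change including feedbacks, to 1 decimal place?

Total gain g = 0.438 + 0.0783 − 0.0182 + 0.11 = 0.6081.
Amplification A = 1/(1 − 0.6081) = 2.552.
ΔT = 5.41 × 2.552 = 13.8 K.

13.8 K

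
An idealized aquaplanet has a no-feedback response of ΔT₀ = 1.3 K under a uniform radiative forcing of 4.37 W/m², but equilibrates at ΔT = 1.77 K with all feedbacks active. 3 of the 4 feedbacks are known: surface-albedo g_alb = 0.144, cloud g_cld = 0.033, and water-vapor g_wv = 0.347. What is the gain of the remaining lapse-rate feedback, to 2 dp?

Amplification A = ΔT/ΔT₀ = 1.77/1.3 = 1.362.
Total gain g = 1 − 1/A = 1 − 1/1.362 = 0.2658.
Known gains sum to 0.144 + 0.033 + 0.347 = 0.524.
g_lr = 0.2658 − 0.524 = -0.26.

-0.26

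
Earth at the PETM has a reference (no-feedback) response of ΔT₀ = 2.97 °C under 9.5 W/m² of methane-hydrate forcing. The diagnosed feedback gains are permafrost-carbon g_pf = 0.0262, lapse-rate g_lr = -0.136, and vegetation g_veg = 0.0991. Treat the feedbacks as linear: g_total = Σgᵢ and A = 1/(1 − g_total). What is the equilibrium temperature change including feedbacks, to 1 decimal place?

2.9 °C

Total gain g = 0.0262 − 0.136 + 0.0991 = -0.0107.
Amplification A = 1/(1 + 0.0107) = 0.9894.
ΔT = 2.97 × 0.9894 = 2.9 °C.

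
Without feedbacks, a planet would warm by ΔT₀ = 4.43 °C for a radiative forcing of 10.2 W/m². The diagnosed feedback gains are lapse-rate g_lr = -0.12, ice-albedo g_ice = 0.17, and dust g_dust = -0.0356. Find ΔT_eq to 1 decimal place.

4.5 °C

Total gain g = -0.12 + 0.17 − 0.0356 = 0.0144.
Amplification A = 1/(1 − 0.0144) = 1.015.
ΔT = 4.43 × 1.015 = 4.5 °C.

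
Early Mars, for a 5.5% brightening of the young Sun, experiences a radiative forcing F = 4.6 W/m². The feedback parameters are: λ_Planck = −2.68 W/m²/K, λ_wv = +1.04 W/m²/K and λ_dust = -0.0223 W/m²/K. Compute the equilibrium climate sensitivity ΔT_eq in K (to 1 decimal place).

Net feedback parameter λ = (−2.68) + (+1.04) + (-0.0223) = -1.6623 W/m²/K.
ΔT = −F/λ = −4.6/(-1.6623) = 2.8 K.

2.8 K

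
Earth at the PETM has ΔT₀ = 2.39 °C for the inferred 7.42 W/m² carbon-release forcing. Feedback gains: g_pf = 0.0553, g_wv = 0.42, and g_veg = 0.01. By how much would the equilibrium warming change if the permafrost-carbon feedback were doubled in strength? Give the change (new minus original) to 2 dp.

0.56 °C

Original: g = 0.4853, ΔT = 2.39/(1−0.4853) = 4.6435 °C.
With doubled permafrost-carbon: g' = 0.5406, ΔT' = 2.39/(1−0.5406) = 5.2024 °C.
Change = 5.2024 − 4.6435 = 0.56 °C.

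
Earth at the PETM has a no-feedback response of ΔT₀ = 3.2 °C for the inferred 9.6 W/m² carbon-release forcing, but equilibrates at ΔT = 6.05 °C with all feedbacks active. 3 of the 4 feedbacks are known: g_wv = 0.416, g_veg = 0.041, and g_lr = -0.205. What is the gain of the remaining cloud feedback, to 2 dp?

0.22

Amplification A = ΔT/ΔT₀ = 6.05/3.2 = 1.891.
Total gain g = 1 − 1/A = 1 − 1/1.891 = 0.4712.
Known gains sum to 0.416 + 0.041 − 0.205 = 0.252.
g_cld = 0.4712 − 0.252 = 0.22.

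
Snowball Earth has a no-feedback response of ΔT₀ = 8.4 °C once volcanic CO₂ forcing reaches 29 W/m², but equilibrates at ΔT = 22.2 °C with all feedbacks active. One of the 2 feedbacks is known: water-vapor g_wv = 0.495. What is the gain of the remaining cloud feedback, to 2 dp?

Amplification A = ΔT/ΔT₀ = 22.2/8.4 = 2.643.
Total gain g = 1 − 1/A = 1 − 1/2.643 = 0.6216.
The known gain is 0.495.
g_cld = 0.6216 − 0.495 = 0.13.

0.13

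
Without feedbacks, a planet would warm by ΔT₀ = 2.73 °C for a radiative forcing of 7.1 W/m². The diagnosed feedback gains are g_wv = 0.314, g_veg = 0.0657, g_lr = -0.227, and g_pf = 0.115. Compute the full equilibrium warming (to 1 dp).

Total gain g = 0.314 + 0.0657 − 0.227 + 0.115 = 0.2677.
Amplification A = 1/(1 − 0.2677) = 1.366.
ΔT = 2.73 × 1.366 = 3.7 °C.

3.7 °C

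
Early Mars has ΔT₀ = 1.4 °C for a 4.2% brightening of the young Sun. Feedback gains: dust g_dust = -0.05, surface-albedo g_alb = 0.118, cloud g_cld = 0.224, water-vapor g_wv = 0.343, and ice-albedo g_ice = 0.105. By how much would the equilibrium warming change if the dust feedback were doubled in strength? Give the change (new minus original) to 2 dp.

-0.87 °C

Original: g = 0.74, ΔT = 1.4/(1−0.74) = 5.3846 °C.
With doubled dust: g' = 0.69, ΔT' = 1.4/(1−0.69) = 4.5161 °C.
Change = 4.5161 − 5.3846 = -0.87 °C.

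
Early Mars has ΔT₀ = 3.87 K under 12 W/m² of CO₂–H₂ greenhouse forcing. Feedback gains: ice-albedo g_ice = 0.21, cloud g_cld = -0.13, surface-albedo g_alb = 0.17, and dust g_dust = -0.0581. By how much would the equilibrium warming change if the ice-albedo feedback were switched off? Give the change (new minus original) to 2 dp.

Original: g = 0.1919, ΔT = 3.87/(1−0.1919) = 4.7890 K.
Without ice-albedo: g' = -0.0181, ΔT' = 3.87/(1+0.0181) = 3.8012 K.
Change = 3.8012 − 4.7890 = -0.99 K.

-0.99 K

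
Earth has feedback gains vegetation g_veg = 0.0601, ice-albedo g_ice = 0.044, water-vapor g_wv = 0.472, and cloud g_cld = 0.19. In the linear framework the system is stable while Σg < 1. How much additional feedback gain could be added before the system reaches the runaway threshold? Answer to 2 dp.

0.23

Current total gain = 0.0601 + 0.044 + 0.472 + 0.19 = 0.7661.
Margin to runaway = 1 − 0.7661 = 0.23.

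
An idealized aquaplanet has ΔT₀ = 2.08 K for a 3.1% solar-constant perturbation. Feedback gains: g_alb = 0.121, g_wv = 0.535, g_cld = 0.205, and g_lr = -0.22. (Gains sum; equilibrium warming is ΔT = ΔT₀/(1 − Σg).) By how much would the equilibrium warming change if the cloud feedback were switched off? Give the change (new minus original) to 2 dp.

-2.11 K

Original: g = 0.641, ΔT = 2.08/(1−0.641) = 5.7939 K.
Without cloud: g' = 0.436, ΔT' = 2.08/(1−0.436) = 3.6879 K.
Change = 3.6879 − 5.7939 = -2.11 K.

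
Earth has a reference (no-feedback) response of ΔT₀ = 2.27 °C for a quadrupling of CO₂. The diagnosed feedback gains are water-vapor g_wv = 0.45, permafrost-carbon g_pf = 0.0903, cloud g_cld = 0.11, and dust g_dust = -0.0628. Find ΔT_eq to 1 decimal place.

5.5 °C

Total gain g = 0.45 + 0.0903 + 0.11 − 0.0628 = 0.5875.
Amplification A = 1/(1 − 0.5875) = 2.424.
ΔT = 2.27 × 2.424 = 5.5 °C.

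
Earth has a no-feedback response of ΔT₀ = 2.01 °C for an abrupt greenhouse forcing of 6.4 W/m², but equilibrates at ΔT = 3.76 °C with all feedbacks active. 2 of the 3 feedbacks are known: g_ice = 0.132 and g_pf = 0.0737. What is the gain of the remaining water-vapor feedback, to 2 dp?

Amplification A = ΔT/ΔT₀ = 3.76/2.01 = 1.871.
Total gain g = 1 − 1/A = 1 − 1/1.871 = 0.4655.
Known gains sum to 0.132 + 0.0737 = 0.2057.
g_wv = 0.4655 − 0.2057 = 0.26.

0.26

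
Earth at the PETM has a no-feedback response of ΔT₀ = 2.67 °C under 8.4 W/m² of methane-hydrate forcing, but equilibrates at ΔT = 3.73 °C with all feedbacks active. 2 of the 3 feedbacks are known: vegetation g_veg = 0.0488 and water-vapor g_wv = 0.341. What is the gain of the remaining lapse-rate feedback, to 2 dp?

Amplification A = ΔT/ΔT₀ = 3.73/2.67 = 1.397.
Total gain g = 1 − 1/A = 1 − 1/1.397 = 0.2842.
Known gains sum to 0.0488 + 0.341 = 0.3898.
g_lr = 0.2842 − 0.3898 = -0.11.

-0.11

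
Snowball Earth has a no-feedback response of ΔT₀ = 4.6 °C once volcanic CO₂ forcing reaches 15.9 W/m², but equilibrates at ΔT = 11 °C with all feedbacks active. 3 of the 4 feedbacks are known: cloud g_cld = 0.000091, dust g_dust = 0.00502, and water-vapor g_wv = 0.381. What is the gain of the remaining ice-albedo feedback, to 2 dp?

0.20

Amplification A = ΔT/ΔT₀ = 11/4.6 = 2.391.
Total gain g = 1 − 1/A = 1 − 1/2.391 = 0.5818.
Known gains sum to 0.000091 + 0.00502 + 0.381 = 0.386111.
g_ice = 0.5818 − 0.386111 = 0.20.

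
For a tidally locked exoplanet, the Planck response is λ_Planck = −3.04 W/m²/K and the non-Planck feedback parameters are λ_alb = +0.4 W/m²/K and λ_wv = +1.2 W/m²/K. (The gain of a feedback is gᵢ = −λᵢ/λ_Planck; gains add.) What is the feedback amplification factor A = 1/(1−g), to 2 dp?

Convert to gains: g_alb = 0.4/3.04 = 0.1316; g_wv = 1.2/3.04 = 0.3947.
Total gain g = 0.5263.
A = 1/(1 − 0.5263) = 2.11.

2.11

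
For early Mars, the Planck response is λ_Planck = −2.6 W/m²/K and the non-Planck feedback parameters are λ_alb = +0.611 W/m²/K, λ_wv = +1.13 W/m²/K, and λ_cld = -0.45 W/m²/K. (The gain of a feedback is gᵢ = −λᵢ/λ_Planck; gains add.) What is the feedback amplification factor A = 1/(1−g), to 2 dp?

1.99

Convert to gains: g_alb = 0.611/2.6 = 0.235; g_wv = 1.13/2.6 = 0.4346; g_cld = -0.45/2.6 = -0.1731.
Total gain g = 0.4965.
A = 1/(1 − 0.4965) = 1.99.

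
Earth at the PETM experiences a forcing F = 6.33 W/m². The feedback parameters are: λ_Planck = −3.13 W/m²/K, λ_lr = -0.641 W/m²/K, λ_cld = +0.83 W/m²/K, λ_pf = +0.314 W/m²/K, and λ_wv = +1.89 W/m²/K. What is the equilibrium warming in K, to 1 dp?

Net feedback parameter λ = (−3.13) + (-0.641) + (+0.83) + (+0.314) + (+1.89) = -0.737 W/m²/K.
ΔT = −F/λ = −6.33/(-0.737) = 8.6 K.

8.6 K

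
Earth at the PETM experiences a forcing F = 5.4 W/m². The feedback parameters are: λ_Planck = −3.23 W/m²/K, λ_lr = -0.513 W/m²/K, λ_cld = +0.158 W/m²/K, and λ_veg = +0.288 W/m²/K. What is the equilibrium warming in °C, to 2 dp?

Net feedback parameter λ = (−3.23) + (-0.513) + (+0.158) + (+0.288) = -3.297 W/m²/K.
ΔT = −F/λ = −5.4/(-3.297) = 1.64 °C.

1.64 °C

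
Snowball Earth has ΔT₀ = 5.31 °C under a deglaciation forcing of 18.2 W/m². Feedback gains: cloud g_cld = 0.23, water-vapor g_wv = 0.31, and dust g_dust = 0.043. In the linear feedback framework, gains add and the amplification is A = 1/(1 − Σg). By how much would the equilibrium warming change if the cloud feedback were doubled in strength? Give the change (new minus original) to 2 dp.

Original: g = 0.583, ΔT = 5.31/(1−0.583) = 12.7338 °C.
With doubled cloud: g' = 0.813, ΔT' = 5.31/(1−0.813) = 28.3957 °C.
Change = 28.3957 − 12.7338 = 15.66 °C.

15.66 °C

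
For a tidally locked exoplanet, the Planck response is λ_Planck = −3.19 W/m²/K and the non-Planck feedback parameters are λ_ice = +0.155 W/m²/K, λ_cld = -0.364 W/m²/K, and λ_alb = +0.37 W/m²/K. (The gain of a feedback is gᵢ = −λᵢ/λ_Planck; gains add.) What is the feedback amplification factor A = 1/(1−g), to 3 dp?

1.053

Convert to gains: g_ice = 0.155/3.19 = 0.04859; g_cld = -0.364/3.19 = -0.1141; g_alb = 0.37/3.19 = 0.116.
Total gain g = 0.05049.
A = 1/(1 − 0.05049) = 1.053.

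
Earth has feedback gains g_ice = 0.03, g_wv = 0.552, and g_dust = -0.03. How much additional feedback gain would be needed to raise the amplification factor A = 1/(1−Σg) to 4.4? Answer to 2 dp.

Current total gain = 0.552.
Target gain for A = 4.4: g* = 1 − 1/4.4 = 0.7727.
Additional gain needed = 0.7727 − 0.552 = 0.22.

0.22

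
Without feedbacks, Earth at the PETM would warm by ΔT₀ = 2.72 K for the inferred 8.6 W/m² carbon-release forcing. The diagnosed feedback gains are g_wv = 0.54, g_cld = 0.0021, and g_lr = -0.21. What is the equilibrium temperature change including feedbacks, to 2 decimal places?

Total gain g = 0.54 + 0.0021 − 0.21 = 0.3321.
Amplification A = 1/(1 − 0.3321) = 1.497.
ΔT = 2.72 × 1.497 = 4.07 K.

4.07 K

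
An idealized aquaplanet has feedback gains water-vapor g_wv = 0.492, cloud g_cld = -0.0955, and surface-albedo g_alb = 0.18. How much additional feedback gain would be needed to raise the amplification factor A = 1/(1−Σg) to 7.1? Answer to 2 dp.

Current total gain = 0.5765.
Target gain for A = 7.1: g* = 1 − 1/7.1 = 0.8592.
Additional gain needed = 0.8592 − 0.5765 = 0.28.

0.28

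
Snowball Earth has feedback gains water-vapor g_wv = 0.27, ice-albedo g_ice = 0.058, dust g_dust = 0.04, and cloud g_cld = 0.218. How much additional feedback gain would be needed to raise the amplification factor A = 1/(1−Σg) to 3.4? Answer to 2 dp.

Current total gain = 0.586.
Target gain for A = 3.4: g* = 1 − 1/3.4 = 0.7059.
Additional gain needed = 0.7059 − 0.586 = 0.12.

0.12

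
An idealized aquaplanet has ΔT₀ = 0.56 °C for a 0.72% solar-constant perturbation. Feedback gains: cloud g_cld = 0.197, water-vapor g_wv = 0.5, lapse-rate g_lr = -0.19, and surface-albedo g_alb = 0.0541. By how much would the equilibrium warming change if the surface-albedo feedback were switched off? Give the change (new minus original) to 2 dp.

-0.14 °C

Original: g = 0.5611, ΔT = 0.56/(1−0.5611) = 1.2759 °C.
Without surface-albedo: g' = 0.507, ΔT' = 0.56/(1−0.507) = 1.1359 °C.
Change = 1.1359 − 1.2759 = -0.14 °C.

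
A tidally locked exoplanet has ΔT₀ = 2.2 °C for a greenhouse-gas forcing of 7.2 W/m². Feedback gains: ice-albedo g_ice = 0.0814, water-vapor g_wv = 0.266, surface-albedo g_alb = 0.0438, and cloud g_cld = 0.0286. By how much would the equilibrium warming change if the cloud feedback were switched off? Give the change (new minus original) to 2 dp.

-0.18 °C

Original: g = 0.4198, ΔT = 2.2/(1−0.4198) = 3.7918 °C.
Without cloud: g' = 0.3912, ΔT' = 2.2/(1−0.3912) = 3.6137 °C.
Change = 3.6137 − 3.7918 = -0.18 °C.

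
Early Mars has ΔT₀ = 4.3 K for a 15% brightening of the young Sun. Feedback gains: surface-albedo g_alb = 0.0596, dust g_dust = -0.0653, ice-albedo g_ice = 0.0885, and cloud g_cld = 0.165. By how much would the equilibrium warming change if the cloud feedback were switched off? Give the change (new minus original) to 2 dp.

-1.03 K

Original: g = 0.2478, ΔT = 4.3/(1−0.2478) = 5.7166 K.
Without cloud: g' = 0.0828, ΔT' = 4.3/(1−0.0828) = 4.6882 K.
Change = 4.6882 − 5.7166 = -1.03 K.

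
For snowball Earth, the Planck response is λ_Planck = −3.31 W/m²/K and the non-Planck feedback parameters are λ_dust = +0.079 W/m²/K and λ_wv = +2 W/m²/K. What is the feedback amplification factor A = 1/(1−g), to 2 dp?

Convert to gains: g_dust = 0.079/3.31 = 0.02387; g_wv = 2/3.31 = 0.6042.
Total gain g = 0.62807.
A = 1/(1 − 0.62807) = 2.69.

2.69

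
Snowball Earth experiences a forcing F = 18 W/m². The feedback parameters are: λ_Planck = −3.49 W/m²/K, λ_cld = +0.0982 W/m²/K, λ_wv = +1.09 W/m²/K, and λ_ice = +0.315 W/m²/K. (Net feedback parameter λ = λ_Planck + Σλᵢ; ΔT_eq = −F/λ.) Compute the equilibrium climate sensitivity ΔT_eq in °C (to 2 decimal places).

9.06 °C

Net feedback parameter λ = (−3.49) + (+0.0982) + (+1.09) + (+0.315) = -1.9868 W/m²/K.
ΔT = −F/λ = −18/(-1.9868) = 9.06 °C.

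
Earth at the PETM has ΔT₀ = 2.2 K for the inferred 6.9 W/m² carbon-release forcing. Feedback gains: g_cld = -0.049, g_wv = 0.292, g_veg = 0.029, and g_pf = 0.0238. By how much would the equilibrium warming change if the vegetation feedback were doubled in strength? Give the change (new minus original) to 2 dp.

0.13 K

Original: g = 0.2958, ΔT = 2.2/(1−0.2958) = 3.1241 K.
With doubled vegetation: g' = 0.3248, ΔT' = 2.2/(1−0.3248) = 3.2583 K.
Change = 3.2583 − 3.1241 = 0.13 K.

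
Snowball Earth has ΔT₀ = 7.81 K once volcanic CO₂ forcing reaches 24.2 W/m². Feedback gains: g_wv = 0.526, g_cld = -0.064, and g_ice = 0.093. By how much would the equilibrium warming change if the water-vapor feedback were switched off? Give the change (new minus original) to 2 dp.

Original: g = 0.555, ΔT = 7.81/(1−0.555) = 17.5506 K.
Without water-vapor: g' = 0.029, ΔT' = 7.81/(1−0.029) = 8.0433 K.
Change = 8.0433 − 17.5506 = -9.51 K.

-9.51 K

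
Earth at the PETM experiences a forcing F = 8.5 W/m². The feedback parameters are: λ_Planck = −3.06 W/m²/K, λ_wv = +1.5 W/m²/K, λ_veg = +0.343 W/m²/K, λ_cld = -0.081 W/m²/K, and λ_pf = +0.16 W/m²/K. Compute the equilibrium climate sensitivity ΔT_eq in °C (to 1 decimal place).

Net feedback parameter λ = (−3.06) + (+1.5) + (+0.343) + (-0.081) + (+0.16) = -1.138 W/m²/K.
ΔT = −F/λ = −8.5/(-1.138) = 7.5 °C.

7.5 °C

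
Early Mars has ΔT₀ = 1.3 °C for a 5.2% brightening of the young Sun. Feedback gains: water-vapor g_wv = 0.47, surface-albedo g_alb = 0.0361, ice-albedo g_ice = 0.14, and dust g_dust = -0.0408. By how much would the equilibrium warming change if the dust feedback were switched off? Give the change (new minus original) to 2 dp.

Original: g = 0.6053, ΔT = 1.3/(1−0.6053) = 3.2936 °C.
Without dust: g' = 0.6461, ΔT' = 1.3/(1−0.6461) = 3.6734 °C.
Change = 3.6734 − 3.2936 = 0.38 °C.

0.38 °C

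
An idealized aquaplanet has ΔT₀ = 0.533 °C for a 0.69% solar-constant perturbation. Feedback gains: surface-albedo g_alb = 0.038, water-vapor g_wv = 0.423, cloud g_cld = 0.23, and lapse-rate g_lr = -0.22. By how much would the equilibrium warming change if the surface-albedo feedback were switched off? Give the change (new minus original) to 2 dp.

Original: g = 0.471, ΔT = 0.533/(1−0.471) = 1.0076 °C.
Without surface-albedo: g' = 0.433, ΔT' = 0.533/(1−0.433) = 0.9400 °C.
Change = 0.9400 − 1.0076 = -0.07 °C.

-0.07 °C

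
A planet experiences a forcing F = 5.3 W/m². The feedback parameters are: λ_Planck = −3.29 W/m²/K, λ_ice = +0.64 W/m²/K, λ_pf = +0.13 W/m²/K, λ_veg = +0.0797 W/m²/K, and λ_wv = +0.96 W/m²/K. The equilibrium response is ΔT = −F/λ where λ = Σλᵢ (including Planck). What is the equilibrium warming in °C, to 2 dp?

Net feedback parameter λ = (−3.29) + (+0.64) + (+0.13) + (+0.0797) + (+0.96) = -1.4803 W/m²/K.
ΔT = −F/λ = −5.3/(-1.4803) = 3.58 °C.

3.58 °C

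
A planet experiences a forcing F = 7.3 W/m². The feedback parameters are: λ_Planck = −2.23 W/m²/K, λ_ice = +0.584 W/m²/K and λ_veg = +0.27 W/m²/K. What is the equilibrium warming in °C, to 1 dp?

Net feedback parameter λ = (−2.23) + (+0.584) + (+0.27) = -1.376 W/m²/K.
ΔT = −F/λ = −7.3/(-1.376) = 5.3 °C.

5.3 °C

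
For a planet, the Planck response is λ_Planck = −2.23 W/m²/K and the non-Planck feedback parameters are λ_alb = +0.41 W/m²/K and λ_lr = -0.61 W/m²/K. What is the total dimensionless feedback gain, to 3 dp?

Convert to gains: g_alb = 0.41/2.23 = 0.1839; g_lr = -0.61/2.23 = -0.2735.
Total gain g = -0.0896.

-0.090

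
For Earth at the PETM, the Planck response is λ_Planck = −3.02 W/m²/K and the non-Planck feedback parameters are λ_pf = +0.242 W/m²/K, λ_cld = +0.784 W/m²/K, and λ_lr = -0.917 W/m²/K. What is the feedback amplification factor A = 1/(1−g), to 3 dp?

Convert to gains: g_pf = 0.242/3.02 = 0.08013; g_cld = 0.784/3.02 = 0.2596; g_lr = -0.917/3.02 = -0.3036.
Total gain g = 0.03613.
A = 1/(1 − 0.03613) = 1.037.

1.037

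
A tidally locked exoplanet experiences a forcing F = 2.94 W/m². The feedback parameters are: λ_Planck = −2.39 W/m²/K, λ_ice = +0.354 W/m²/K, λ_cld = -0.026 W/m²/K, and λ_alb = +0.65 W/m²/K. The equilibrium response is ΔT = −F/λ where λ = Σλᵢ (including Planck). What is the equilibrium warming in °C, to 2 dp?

Net feedback parameter λ = (−2.39) + (+0.354) + (-0.026) + (+0.65) = -1.412 W/m²/K.
ΔT = −F/λ = −2.94/(-1.412) = 2.08 °C.

2.08 °C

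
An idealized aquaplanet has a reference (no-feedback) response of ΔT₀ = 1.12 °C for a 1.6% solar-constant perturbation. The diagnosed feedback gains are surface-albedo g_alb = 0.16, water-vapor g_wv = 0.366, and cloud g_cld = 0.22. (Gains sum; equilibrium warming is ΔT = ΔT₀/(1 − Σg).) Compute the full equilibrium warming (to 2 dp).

Total gain g = 0.16 + 0.366 + 0.22 = 0.746.
Amplification A = 1/(1 − 0.746) = 3.937.
ΔT = 1.12 × 3.937 = 4.41 °C.

4.41 °C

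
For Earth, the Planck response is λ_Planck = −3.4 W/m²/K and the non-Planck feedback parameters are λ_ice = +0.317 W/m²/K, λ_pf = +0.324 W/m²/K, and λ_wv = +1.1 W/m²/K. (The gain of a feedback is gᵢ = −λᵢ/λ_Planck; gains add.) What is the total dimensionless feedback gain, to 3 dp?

Convert to gains: g_ice = 0.317/3.4 = 0.09324; g_pf = 0.324/3.4 = 0.09529; g_wv = 1.1/3.4 = 0.3235.
Total gain g = 0.51203.

0.512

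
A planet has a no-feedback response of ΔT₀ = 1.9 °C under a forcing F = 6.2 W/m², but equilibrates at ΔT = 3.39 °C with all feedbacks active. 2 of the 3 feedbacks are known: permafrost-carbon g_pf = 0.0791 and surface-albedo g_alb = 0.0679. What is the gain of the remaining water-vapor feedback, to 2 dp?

0.29

Amplification A = ΔT/ΔT₀ = 3.39/1.9 = 1.784.
Total gain g = 1 − 1/A = 1 − 1/1.784 = 0.4395.
Known gains sum to 0.0791 + 0.0679 = 0.147.
g_wv = 0.4395 − 0.147 = 0.29.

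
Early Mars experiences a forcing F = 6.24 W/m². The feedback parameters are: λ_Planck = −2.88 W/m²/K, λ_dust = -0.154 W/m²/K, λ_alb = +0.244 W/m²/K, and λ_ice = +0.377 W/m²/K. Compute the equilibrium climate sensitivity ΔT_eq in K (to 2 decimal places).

2.59 K

Net feedback parameter λ = (−2.88) + (-0.154) + (+0.244) + (+0.377) = -2.413 W/m²/K.
ΔT = −F/λ = −6.24/(-2.413) = 2.59 K.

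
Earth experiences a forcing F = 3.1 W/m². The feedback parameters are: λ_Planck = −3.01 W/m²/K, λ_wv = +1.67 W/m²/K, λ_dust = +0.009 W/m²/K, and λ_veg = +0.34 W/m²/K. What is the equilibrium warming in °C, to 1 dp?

3.1 °C

Net feedback parameter λ = (−3.01) + (+1.67) + (+0.009) + (+0.34) = -0.991 W/m²/K.
ΔT = −F/λ = −3.1/(-0.991) = 3.1 °C.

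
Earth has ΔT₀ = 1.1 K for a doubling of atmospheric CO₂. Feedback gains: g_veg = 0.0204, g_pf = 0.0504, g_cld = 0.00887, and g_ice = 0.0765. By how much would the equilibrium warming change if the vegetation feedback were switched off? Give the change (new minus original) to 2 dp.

-0.03 K

Original: g = 0.15617, ΔT = 1.1/(1−0.15617) = 1.3036 K.
Without vegetation: g' = 0.13577, ΔT' = 1.1/(1−0.13577) = 1.2728 K.
Change = 1.2728 − 1.3036 = -0.03 K.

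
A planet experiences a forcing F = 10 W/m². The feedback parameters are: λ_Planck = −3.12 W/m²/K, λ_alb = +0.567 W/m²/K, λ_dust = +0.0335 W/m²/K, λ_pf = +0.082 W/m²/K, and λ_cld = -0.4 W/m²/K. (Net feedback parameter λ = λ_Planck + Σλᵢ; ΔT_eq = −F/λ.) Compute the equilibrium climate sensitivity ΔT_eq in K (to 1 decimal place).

Net feedback parameter λ = (−3.12) + (+0.567) + (+0.0335) + (+0.082) + (-0.4) = -2.8375 W/m²/K.
ΔT = −F/λ = −10/(-2.8375) = 3.5 K.

3.5 K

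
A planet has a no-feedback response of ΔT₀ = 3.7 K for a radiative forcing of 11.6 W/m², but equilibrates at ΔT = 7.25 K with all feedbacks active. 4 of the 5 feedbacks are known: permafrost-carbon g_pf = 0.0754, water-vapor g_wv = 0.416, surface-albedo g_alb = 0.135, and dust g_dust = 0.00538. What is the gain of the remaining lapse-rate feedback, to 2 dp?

Amplification A = ΔT/ΔT₀ = 7.25/3.7 = 1.959.
Total gain g = 1 − 1/A = 1 − 1/1.959 = 0.4895.
Known gains sum to 0.0754 + 0.416 + 0.135 + 0.00538 = 0.63178.
g_lr = 0.4895 − 0.63178 = -0.14.

-0.14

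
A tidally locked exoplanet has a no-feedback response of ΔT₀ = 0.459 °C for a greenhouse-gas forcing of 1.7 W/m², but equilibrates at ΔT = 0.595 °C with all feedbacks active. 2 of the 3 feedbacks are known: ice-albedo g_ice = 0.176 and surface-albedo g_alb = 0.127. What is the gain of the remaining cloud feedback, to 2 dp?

-0.07

Amplification A = ΔT/ΔT₀ = 0.595/0.459 = 1.296.
Total gain g = 1 − 1/A = 1 − 1/1.296 = 0.2284.
Known gains sum to 0.176 + 0.127 = 0.303.
g_cld = 0.2284 − 0.303 = -0.07.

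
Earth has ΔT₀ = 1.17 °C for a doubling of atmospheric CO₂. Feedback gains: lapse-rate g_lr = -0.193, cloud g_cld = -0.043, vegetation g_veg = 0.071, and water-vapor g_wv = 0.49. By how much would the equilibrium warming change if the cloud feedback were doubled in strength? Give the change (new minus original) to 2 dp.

-0.10 °C

Original: g = 0.325, ΔT = 1.17/(1−0.325) = 1.7333 °C.
With doubled cloud: g' = 0.282, ΔT' = 1.17/(1−0.282) = 1.6295 °C.
Change = 1.6295 − 1.7333 = -0.10 °C.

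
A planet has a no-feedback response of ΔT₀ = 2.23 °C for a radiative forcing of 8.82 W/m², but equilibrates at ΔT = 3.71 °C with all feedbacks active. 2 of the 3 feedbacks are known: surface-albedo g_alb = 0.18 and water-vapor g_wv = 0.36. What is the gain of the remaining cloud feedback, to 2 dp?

Amplification A = ΔT/ΔT₀ = 3.71/2.23 = 1.664.
Total gain g = 1 − 1/A = 1 − 1/1.664 = 0.399.
Known gains sum to 0.18 + 0.36 = 0.54.
g_cld = 0.399 − 0.54 = -0.14.

-0.14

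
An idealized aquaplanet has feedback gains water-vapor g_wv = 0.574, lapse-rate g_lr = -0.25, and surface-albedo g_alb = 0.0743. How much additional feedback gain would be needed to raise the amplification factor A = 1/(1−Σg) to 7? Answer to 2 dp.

0.46

Current total gain = 0.3983.
Target gain for A = 7: g* = 1 − 1/7 = 0.8571.
Additional gain needed = 0.8571 − 0.3983 = 0.46.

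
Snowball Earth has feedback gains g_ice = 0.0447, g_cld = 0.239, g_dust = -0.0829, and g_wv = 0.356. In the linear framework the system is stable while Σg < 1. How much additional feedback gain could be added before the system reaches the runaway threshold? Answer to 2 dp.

Current total gain = 0.0447 + 0.239 − 0.0829 + 0.356 = 0.5568.
Margin to runaway = 1 − 0.5568 = 0.44.

0.44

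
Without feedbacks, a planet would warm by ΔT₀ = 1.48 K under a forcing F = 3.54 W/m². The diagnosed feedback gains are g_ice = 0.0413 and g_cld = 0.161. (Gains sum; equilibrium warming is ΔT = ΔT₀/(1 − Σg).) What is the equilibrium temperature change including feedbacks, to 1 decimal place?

1.9 K

Total gain g = 0.0413 + 0.161 = 0.2023.
Amplification A = 1/(1 − 0.2023) = 1.254.
ΔT = 1.48 × 1.254 = 1.9 K.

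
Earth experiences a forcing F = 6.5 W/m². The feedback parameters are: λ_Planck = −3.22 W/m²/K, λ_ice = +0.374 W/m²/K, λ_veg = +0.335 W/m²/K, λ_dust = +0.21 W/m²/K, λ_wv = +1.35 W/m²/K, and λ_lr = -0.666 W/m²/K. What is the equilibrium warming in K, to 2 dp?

4.02 K

Net feedback parameter λ = (−3.22) + (+0.374) + (+0.335) + (+0.21) + (+1.35) + (-0.666) = -1.617 W/m²/K.
ΔT = −F/λ = −6.5/(-1.617) = 4.02 K.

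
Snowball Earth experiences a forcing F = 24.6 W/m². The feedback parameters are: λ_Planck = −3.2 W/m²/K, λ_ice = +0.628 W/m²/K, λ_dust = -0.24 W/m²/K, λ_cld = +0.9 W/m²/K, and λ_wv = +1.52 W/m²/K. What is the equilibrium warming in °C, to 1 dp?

Net feedback parameter λ = (−3.2) + (+0.628) + (-0.24) + (+0.9) + (+1.52) = -0.392 W/m²/K.
ΔT = −F/λ = −24.6/(-0.392) = 62.8 °C.

62.8 °C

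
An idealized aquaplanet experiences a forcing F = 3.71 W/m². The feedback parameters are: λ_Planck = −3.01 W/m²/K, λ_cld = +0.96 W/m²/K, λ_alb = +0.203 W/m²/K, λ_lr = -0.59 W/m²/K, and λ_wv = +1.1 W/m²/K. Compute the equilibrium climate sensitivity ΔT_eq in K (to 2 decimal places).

2.77 K

Net feedback parameter λ = (−3.01) + (+0.96) + (+0.203) + (-0.59) + (+1.1) = -1.337 W/m²/K.
ΔT = −F/λ = −3.71/(-1.337) = 2.77 K.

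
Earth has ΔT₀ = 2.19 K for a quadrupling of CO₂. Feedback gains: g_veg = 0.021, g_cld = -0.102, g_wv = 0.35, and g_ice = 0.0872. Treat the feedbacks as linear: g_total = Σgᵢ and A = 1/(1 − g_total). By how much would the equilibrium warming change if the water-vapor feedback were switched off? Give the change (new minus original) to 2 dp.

-1.20 K

Original: g = 0.3562, ΔT = 2.19/(1−0.3562) = 3.4017 K.
Without water-vapor: g' = 0.0062, ΔT' = 2.19/(1−0.0062) = 2.2037 K.
Change = 2.2037 − 3.4017 = -1.20 K.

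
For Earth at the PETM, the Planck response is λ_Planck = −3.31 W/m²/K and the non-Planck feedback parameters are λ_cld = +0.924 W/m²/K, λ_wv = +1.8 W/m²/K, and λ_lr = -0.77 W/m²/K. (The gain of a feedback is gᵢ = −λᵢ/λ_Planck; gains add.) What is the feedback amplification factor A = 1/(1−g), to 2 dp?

2.44

Convert to gains: g_cld = 0.924/3.31 = 0.2792; g_wv = 1.8/3.31 = 0.5438; g_lr = -0.77/3.31 = -0.2326.
Total gain g = 0.5904.
A = 1/(1 − 0.5904) = 2.44.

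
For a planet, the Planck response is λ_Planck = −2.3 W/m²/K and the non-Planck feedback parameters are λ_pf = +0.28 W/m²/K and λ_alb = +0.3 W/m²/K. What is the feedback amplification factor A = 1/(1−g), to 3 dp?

Convert to gains: g_pf = 0.28/2.3 = 0.1217; g_alb = 0.3/2.3 = 0.1304.
Total gain g = 0.2521.
A = 1/(1 − 0.2521) = 1.337.

1.337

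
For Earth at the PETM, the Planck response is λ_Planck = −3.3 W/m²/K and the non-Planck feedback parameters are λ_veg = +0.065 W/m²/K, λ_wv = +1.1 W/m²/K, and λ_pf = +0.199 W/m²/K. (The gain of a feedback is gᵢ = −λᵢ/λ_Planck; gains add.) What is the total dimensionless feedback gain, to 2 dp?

Convert to gains: g_veg = 0.065/3.3 = 0.0197; g_wv = 1.1/3.3 = 0.3333; g_pf = 0.199/3.3 = 0.0603.
Total gain g = 0.4133.

0.41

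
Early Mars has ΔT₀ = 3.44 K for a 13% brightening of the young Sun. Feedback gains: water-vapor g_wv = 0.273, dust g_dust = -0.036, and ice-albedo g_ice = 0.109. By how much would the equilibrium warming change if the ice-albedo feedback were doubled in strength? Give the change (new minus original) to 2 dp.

Original: g = 0.346, ΔT = 3.44/(1−0.346) = 5.2599 K.
With doubled ice-albedo: g' = 0.455, ΔT' = 3.44/(1−0.455) = 6.3119 K.
Change = 6.3119 − 5.2599 = 1.05 K.

1.05 K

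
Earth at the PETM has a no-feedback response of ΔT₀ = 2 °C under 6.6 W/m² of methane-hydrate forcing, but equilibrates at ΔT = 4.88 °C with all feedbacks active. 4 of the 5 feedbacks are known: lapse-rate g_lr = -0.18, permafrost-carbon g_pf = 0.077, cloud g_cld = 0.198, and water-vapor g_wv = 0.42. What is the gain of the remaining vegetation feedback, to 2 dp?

Amplification A = ΔT/ΔT₀ = 4.88/2 = 2.44.
Total gain g = 1 − 1/A = 1 − 1/2.44 = 0.5902.
Known gains sum to -0.18 + 0.077 + 0.198 + 0.42 = 0.515.
g_veg = 0.5902 − 0.515 = 0.08.

0.08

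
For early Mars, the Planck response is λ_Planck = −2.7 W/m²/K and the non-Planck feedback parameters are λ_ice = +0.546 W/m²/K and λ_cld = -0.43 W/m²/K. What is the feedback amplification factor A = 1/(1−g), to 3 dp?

1.045

Convert to gains: g_ice = 0.546/2.7 = 0.2022; g_cld = -0.43/2.7 = -0.1593.
Total gain g = 0.0429.
A = 1/(1 − 0.0429) = 1.045.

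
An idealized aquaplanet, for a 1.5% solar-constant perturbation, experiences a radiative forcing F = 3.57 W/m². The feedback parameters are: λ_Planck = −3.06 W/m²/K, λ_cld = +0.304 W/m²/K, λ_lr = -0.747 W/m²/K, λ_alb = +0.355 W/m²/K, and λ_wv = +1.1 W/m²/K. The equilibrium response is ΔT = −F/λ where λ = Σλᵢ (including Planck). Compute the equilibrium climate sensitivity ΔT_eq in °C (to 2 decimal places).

1.74 °C

Net feedback parameter λ = (−3.06) + (+0.304) + (-0.747) + (+0.355) + (+1.1) = -2.048 W/m²/K.
ΔT = −F/λ = −3.57/(-2.048) = 1.74 °C.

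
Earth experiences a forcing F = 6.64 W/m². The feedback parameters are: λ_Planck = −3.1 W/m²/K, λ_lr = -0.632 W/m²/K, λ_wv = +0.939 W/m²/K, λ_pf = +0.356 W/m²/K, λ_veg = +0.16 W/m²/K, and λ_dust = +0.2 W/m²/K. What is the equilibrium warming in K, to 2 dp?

3.20 K

Net feedback parameter λ = (−3.1) + (-0.632) + (+0.939) + (+0.356) + (+0.16) + (+0.2) = -2.077 W/m²/K.
ΔT = −F/λ = −6.64/(-2.077) = 3.20 K.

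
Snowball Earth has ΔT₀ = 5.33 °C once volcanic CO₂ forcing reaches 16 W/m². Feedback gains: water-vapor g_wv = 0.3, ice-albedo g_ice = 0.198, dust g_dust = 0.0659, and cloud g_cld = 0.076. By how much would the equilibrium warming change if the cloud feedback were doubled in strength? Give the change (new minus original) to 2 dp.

3.96 °C

Original: g = 0.6399, ΔT = 5.33/(1−0.6399) = 14.8014 °C.
With doubled cloud: g' = 0.7159, ΔT' = 5.33/(1−0.7159) = 18.7610 °C.
Change = 18.7610 − 14.8014 = 3.96 °C.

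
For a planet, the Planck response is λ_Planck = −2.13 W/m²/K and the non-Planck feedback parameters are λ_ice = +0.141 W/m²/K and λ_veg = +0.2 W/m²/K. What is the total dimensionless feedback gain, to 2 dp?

Convert to gains: g_ice = 0.141/2.13 = 0.0662; g_veg = 0.2/2.13 = 0.0939.
Total gain g = 0.1601.

0.16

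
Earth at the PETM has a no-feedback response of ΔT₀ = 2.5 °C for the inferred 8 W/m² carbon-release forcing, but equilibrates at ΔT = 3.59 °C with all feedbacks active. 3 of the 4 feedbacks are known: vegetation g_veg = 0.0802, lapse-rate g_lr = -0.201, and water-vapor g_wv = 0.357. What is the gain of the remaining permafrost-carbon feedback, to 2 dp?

Amplification A = ΔT/ΔT₀ = 3.59/2.5 = 1.436.
Total gain g = 1 − 1/A = 1 − 1/1.436 = 0.3036.
Known gains sum to 0.0802 − 0.201 + 0.357 = 0.2362.
g_pf = 0.3036 − 0.2362 = 0.07.

0.07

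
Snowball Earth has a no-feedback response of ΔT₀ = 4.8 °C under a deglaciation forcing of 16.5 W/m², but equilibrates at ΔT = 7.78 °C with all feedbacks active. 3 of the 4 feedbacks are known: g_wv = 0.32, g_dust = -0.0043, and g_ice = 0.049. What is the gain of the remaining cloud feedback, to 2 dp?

0.02

Amplification A = ΔT/ΔT₀ = 7.78/4.8 = 1.621.
Total gain g = 1 − 1/A = 1 − 1/1.621 = 0.3831.
Known gains sum to 0.32 − 0.0043 + 0.049 = 0.3647.
g_cld = 0.3831 − 0.3647 = 0.02.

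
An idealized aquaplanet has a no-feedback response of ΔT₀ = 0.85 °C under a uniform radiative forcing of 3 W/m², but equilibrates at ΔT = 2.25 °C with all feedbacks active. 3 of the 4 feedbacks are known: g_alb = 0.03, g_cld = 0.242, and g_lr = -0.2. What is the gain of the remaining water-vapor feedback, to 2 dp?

0.55

Amplification A = ΔT/ΔT₀ = 2.25/0.85 = 2.647.
Total gain g = 1 − 1/A = 1 − 1/2.647 = 0.6222.
Known gains sum to 0.03 + 0.242 − 0.2 = 0.072.
g_wv = 0.6222 − 0.072 = 0.55.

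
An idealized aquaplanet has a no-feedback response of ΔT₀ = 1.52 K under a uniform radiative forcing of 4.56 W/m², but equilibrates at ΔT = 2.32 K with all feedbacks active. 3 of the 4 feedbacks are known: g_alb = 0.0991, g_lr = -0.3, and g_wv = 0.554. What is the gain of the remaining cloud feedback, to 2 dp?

Amplification A = ΔT/ΔT₀ = 2.32/1.52 = 1.526.
Total gain g = 1 − 1/A = 1 − 1/1.526 = 0.3447.
Known gains sum to 0.0991 − 0.3 + 0.554 = 0.3531.
g_cld = 0.3447 − 0.3531 = -0.01.

-0.01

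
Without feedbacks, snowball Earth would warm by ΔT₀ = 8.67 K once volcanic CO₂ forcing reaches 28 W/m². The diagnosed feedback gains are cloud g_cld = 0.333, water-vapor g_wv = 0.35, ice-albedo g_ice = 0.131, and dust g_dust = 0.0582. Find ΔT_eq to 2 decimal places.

Total gain g = 0.333 + 0.35 + 0.131 + 0.0582 = 0.8722.
Amplification A = 1/(1 − 0.8722) = 7.825.
ΔT = 8.67 × 7.825 = 67.84 K.

67.84 K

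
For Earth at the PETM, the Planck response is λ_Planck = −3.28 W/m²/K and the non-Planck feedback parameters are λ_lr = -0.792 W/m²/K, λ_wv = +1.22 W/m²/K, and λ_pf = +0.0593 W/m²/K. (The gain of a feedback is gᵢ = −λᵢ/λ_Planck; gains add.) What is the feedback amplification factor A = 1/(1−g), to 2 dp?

1.17

Convert to gains: g_lr = -0.792/3.28 = -0.2415; g_wv = 1.22/3.28 = 0.372; g_pf = 0.0593/3.28 = 0.01808.
Total gain g = 0.14858.
A = 1/(1 − 0.14858) = 1.17.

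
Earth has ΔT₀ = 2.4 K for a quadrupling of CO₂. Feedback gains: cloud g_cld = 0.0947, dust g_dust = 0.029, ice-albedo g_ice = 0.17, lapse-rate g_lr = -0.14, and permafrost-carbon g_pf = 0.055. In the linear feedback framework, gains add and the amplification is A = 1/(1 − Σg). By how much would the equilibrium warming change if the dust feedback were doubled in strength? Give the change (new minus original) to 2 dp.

Original: g = 0.2087, ΔT = 2.4/(1−0.2087) = 3.0330 K.
With doubled dust: g' = 0.2377, ΔT' = 2.4/(1−0.2377) = 3.1484 K.
Change = 3.1484 − 3.0330 = 0.12 K.

0.12 K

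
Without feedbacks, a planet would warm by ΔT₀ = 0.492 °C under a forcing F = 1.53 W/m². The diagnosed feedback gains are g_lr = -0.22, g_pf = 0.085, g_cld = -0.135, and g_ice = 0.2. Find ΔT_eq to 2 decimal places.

Total gain g = -0.22 + 0.085 − 0.135 + 0.2 = -0.07.
Amplification A = 1/(1 + 0.07) = 0.9346.
ΔT = 0.492 × 0.9346 = 0.46 °C.

0.46 °C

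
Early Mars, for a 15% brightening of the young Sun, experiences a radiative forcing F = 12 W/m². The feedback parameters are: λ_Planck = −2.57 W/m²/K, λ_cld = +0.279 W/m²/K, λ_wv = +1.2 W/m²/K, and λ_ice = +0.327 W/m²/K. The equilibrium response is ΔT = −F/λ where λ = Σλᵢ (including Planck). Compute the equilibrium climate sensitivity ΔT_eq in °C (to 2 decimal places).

15.71 °C

Net feedback parameter λ = (−2.57) + (+0.279) + (+1.2) + (+0.327) = -0.764 W/m²/K.
ΔT = −F/λ = −12/(-0.764) = 15.71 °C.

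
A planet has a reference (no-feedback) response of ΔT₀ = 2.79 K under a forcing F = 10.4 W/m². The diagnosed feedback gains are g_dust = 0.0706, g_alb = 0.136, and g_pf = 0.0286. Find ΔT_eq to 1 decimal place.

Total gain g = 0.0706 + 0.136 + 0.0286 = 0.2352.
Amplification A = 1/(1 − 0.2352) = 1.308.
ΔT = 2.79 × 1.308 = 3.6 K.

3.6 K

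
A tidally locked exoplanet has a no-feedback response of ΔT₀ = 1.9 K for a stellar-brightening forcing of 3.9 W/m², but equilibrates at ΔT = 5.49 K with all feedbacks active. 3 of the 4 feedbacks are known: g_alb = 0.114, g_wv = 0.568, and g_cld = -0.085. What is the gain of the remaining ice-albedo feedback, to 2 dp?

0.06

Amplification A = ΔT/ΔT₀ = 5.49/1.9 = 2.889.
Total gain g = 1 − 1/A = 1 − 1/2.889 = 0.6539.
Known gains sum to 0.114 + 0.568 − 0.085 = 0.597.
g_ice = 0.6539 − 0.597 = 0.06.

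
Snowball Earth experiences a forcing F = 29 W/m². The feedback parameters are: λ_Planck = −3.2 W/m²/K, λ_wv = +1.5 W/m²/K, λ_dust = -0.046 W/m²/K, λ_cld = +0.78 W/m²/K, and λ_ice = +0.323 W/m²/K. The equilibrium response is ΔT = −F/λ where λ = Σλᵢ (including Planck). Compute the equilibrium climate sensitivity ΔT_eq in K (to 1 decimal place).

45.1 K

Net feedback parameter λ = (−3.2) + (+1.5) + (-0.046) + (+0.78) + (+0.323) = -0.643 W/m²/K.
ΔT = −F/λ = −29/(-0.643) = 45.1 K.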